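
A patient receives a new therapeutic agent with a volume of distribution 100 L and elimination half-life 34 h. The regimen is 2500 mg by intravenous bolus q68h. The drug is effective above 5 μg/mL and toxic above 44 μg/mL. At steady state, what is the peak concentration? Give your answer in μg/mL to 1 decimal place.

The dosing interval is 2 half-lives, so f = 2^(−2) = 0.25.
Accumulation ratio R = 1/(1 − f) = 1/0.75 = 4/3.
Single-dose peak C₀ = D/Vd = 2500/100 = 25 μg/mL.
Steady-state peak Cmax,ss = C₀·R = 25 × 4/3 ≈ 33.333 μg/mL.
Peak 33.3 μg/mL vs MTC 44 μg/mL: below toxic threshold.

33.3 μg/mL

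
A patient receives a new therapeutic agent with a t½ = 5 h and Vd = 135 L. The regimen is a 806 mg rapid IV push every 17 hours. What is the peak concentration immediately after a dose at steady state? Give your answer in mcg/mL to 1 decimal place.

6.6 mcg/mL

k = ln2/t½ = ln2/5 ≈ 0.138629 h⁻¹; fraction remaining f = e^(−kτ) = e^(−0.138629×17) ≈ 0.0947.
At steady state, accumulation factor R = 1/(1 − e^(−kτ)) ≈ 1.1046.
Each bolus raises the concentration by D/Vd = 806/135 ≈ 5.970 mcg/mL.
Steady-state peak Cmax,ss = C₀·R ≈ 5.970 × 1.1046 ≈ 6.594 mcg/mL.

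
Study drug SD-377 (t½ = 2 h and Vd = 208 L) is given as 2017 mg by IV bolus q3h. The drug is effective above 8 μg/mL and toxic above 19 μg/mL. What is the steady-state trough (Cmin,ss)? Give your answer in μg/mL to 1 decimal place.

Over one 3-h interval, 3/2 ≈ 1.5 half-lives elapse, leaving f ≈ 0.3536 of each dose.
Single-dose peak C₀ = D/Vd = 2017/208 ≈ 9.697 μg/mL.
Steady-state trough Cmin,ss = C₀·f/(1−f) ≈ 9.697 × 0.3536/0.6464 ≈ 5.305 μg/mL.
Trough 5.3 μg/mL vs MEC 8 μg/mL: subtherapeutic.

5.3 μg/mL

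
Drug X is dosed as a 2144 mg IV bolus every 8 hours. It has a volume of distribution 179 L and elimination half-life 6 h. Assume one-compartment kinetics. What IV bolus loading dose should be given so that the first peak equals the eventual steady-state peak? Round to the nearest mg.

f = (1/2)^(8/6) ≈ 0.396850; accumulation ratio R = 1/(1−f) ≈ 1.65796.
Loading dose to hit Cmax,ss on first dose: D_load = D_maint·R ≈ 2144 × 1.65796 ≈ 3554.67 mg.

3555 mg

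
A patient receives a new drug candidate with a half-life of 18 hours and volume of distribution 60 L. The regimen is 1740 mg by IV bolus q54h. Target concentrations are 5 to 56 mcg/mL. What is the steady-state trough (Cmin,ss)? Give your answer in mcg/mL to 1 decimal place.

4.1 mcg/mL

τ = 54 h = 3 half-lives, so f = (1/2)^3 = 0.125.
Accumulation ratio R = 1/(1 − f) = 1/0.875 = 8/7.
Single-dose peak C₀ = D/Vd = 1740/60 = 29 mcg/mL.
Steady-state peak Cmax,ss = C₀·R = 29 × 8/7 ≈ 33.143 mcg/mL.
Steady-state trough Cmin,ss = Cmax,ss·f ≈ 33.143 × 0.125 ≈ 4.143 mcg/mL.
Trough 4.1 mcg/mL vs MEC 5 mcg/mL: subtherapeutic.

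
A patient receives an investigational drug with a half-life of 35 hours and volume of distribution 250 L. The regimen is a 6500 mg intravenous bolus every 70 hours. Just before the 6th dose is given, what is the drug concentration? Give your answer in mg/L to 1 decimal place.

f = (1/2)^(τ/t½) = (1/2)^(70/35) ≈ 0.2500.
C₀ = D/Vd = 6500/250 ≈ 26.000 mg/L.
Before the 6th dose, 5 doses have been given. Superposition: Cmin = C₀·(f + f² + … + f^5).
≈ 26.000 × (0.2500 + 0.0625 + 0.0156 + 0.0039 + 0.0010) ≈ 26.000 × 0.3330 ≈ 8.658 mg/L.

8.7 mg/L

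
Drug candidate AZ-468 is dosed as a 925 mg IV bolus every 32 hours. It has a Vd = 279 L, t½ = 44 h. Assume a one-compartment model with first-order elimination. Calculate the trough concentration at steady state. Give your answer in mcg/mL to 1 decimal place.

Over one 32-h interval, 32/44 ≈ 0.72727 half-lives elapse, leaving f ≈ 0.6040 of each dose.
Each bolus raises the concentration by D/Vd = 925/279 ≈ 3.315 mcg/mL.
Steady-state trough Cmin,ss = C₀·f/(1−f) ≈ 3.315 × 0.6040/0.3960 ≈ 5.056 mcg/mL.

5.1 mcg/mL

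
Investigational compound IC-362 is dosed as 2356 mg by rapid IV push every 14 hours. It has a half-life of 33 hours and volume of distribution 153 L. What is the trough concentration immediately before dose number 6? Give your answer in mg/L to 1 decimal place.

34.7 mg/L

f = (1/2)^(τ/t½) = (1/2)^(14/33) ≈ 0.7452.
C₀ = D/Vd = 2356/153 ≈ 15.399 mg/L.
Before the 6th dose, 5 doses have been given. Superposition: Cmin = C₀·(f + f² + … + f^5).
≈ 15.399 × (0.7452 + 0.5553 + 0.4138 + 0.3084 + 0.2298) ≈ 15.399 × 2.2525 ≈ 34.686 mg/L.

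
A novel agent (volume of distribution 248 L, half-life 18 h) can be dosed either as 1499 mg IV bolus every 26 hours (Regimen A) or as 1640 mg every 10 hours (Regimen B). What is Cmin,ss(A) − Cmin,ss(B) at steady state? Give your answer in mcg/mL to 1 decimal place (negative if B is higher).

-10.6 mcg/mL

Regimen A: f = (1/2)^(26/18) ≈ 0.3674; Cmin,ss = (1499/248)·f/(1−f) ≈ 3.510 mcg/mL.
Regimen B: f = (1/2)^(10/18) ≈ 0.6804; Cmin,ss = (1640/248)·f/(1−f) ≈ 14.078 mcg/mL.
Difference ≈ 3.510 − 14.078 ≈ -10.568 mcg/mL.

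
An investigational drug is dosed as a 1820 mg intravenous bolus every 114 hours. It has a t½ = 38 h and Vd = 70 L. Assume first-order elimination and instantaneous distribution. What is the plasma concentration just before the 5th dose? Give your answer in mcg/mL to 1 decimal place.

3.7 mcg/mL

f = (1/2)^(τ/t½) = (1/2)^(114/38) ≈ 0.1250.
C₀ = D/Vd = 1820/70 ≈ 26.000 mcg/mL.
Before the 5th dose, 4 doses have been given. Superposition: Cmin = C₀·(f + f² + … + f^4).
≈ 26.000 × (0.1250 + 0.0156 + 0.0020 + 0.0002) ≈ 26.000 × 0.1428 ≈ 3.713 mcg/mL.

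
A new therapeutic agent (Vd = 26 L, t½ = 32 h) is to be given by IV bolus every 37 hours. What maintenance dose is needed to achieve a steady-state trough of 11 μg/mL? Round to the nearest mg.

τ/t½ = 37/32 ≈ 1.1562, so f = (1/2)^(37/32) ≈ 0.448677.
Cmin,ss = (D/Vd)·f/(1−f), so D = Cmin,ss·Vd·(1−f)/f.
D = 11 × 26 × (1−f)/f ≈ 11 × 26 × 1.22877 ≈ 351.43 mg.

351 mg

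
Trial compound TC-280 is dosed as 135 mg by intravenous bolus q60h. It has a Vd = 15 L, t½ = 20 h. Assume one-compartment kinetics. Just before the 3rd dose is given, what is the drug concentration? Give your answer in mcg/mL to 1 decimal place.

f = (1/2)^(τ/t½) = (1/2)^(60/20) ≈ 0.1250.
C₀ = D/Vd = 135/15 ≈ 9.000 mcg/mL.
Before the 3rd dose, 2 doses have been given. Superposition: Cmin = C₀·(f + f²).
≈ 9.000 × (0.1250 + 0.0156) ≈ 9.000 × 0.1406 ≈ 1.265 mcg/mL.

1.3 mcg/mL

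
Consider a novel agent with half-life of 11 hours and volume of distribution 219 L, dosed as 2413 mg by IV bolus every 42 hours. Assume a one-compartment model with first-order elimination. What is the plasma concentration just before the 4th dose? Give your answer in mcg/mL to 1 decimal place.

0.8 mcg/mL

f = (1/2)^(τ/t½) = (1/2)^(42/11) ≈ 0.0709.
C₀ = D/Vd = 2413/219 ≈ 11.018 mcg/mL.
Before the 4th dose, 3 doses have been given. Superposition: Cmin = C₀·(f + f² + … + f^3).
≈ 11.018 × (0.0709 + 0.0050 + 0.0004) ≈ 11.018 × 0.0763 ≈ 0.841 mcg/mL.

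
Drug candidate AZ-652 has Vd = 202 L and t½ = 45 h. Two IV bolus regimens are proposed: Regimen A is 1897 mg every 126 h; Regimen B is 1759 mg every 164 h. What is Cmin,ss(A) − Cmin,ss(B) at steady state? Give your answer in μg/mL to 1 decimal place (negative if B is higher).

Regimen A: f = (1/2)^(126/45) ≈ 0.1436; Cmin,ss = (1897/202)·f/(1−f) ≈ 1.575 μg/mL.
Regimen B: f = (1/2)^(164/45) ≈ 0.0800; Cmin,ss = (1759/202)·f/(1−f) ≈ 0.757 μg/mL.
Difference ≈ 1.575 − 0.757 ≈ 0.818 μg/mL.

0.8 μg/mL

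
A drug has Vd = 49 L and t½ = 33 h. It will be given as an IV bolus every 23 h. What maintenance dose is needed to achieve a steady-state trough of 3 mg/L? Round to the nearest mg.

τ/t½ = 23/33 ≈ 0.69697, so f = (1/2)^(23/33) ≈ 0.616867.
Cmin,ss = (D/Vd)·f/(1−f), so D = Cmin,ss·Vd·(1−f)/f.
D = 3 × 49 × (1−f)/f ≈ 3 × 49 × 0.62109 ≈ 91.30 mg.

91 mg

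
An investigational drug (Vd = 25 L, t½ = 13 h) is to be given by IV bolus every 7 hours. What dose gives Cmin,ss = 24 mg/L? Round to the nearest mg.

271 mg

τ/t½ = 7/13 ≈ 0.53846, so f = (1/2)^(7/13) ≈ 0.688505.
Cmin,ss = (D/Vd)·f/(1−f), so D = Cmin,ss·Vd·(1−f)/f.
D = 24 × 25 × (1−f)/f ≈ 24 × 25 × 0.45242 ≈ 271.45 mg.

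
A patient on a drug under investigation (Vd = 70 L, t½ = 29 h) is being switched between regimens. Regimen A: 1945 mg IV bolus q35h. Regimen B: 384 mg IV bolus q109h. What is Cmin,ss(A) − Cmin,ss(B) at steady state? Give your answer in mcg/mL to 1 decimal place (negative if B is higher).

Regimen A: f = (1/2)^(35/29) ≈ 0.4332; Cmin,ss = (1945/70)·f/(1−f) ≈ 21.236 mcg/mL.
Regimen B: f = (1/2)^(109/29) ≈ 0.0739; Cmin,ss = (384/70)·f/(1−f) ≈ 0.438 mcg/mL.
Difference ≈ 21.236 − 0.438 ≈ 20.798 mcg/mL.

20.8 mcg/mL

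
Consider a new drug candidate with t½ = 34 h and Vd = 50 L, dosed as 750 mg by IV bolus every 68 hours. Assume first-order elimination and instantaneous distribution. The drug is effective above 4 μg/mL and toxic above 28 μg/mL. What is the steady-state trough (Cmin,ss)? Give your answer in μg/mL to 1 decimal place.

5.0 μg/mL

τ = 68 h = 2 half-lives, so f = (1/2)^2 = 0.25.
Accumulation ratio R = 1/(1 − f) = 1/0.75 = 4/3.
Single-dose peak C₀ = D/Vd = 750/50 = 15 μg/mL.
Steady-state peak Cmax,ss = C₀·R = 15 × 4/3 ≈ 20.000 μg/mL.
Steady-state trough Cmin,ss = Cmax,ss·f ≈ 20.000 × 0.25 ≈ 5.000 μg/mL.
Trough 5.0 μg/mL vs MEC 4 μg/mL: adequate.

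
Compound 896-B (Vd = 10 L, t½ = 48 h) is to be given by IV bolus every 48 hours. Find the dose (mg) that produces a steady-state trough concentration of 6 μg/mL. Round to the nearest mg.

τ/t½ = 48/48 ≈ 1, so f = (1/2)^(48/48) ≈ 0.500000.
Cmin,ss = (D/Vd)·f/(1−f), so D = Cmin,ss·Vd·(1−f)/f.
D = 6 × 10 × (1−f)/f ≈ 6 × 10 × 1.00000 ≈ 60.00 mg.

60 mg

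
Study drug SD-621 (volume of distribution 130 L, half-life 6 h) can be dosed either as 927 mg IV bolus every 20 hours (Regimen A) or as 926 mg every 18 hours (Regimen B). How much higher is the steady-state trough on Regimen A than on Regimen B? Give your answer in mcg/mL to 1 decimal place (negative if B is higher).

-0.2 mcg/mL

Regimen A: f = (1/2)^(20/6) ≈ 0.0992; Cmin,ss = (927/130)·f/(1−f) ≈ 0.785 mcg/mL.
Regimen B: f = (1/2)^(18/6) ≈ 0.1250; Cmin,ss = (926/130)·f/(1−f) ≈ 1.018 mcg/mL.
Difference ≈ 0.785 − 1.018 ≈ -0.233 mcg/mL.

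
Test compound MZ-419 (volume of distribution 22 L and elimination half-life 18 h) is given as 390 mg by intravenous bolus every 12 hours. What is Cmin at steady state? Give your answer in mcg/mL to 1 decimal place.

k = ln2/t½ = ln2/18 ≈ 0.038508 h⁻¹; fraction remaining f = e^(−kτ) = e^(−0.038508×12) ≈ 0.6300.
Accumulation ratio R = 1/(1 − f) ≈ 1/0.3700 ≈ 2.7027.
Each bolus raises the concentration by D/Vd = 390/22 ≈ 17.727 mcg/mL.
Steady-state peak Cmax,ss = C₀·R ≈ 17.727 × 2.7027 ≈ 47.911 mcg/mL.
Steady-state trough Cmin,ss = Cmax,ss·f ≈ 47.911 × 0.6300 ≈ 30.184 mcg/mL.

30.2 mcg/mL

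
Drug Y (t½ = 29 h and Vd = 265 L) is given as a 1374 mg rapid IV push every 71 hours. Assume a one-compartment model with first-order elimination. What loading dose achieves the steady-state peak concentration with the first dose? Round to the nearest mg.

1682 mg

f = (1/2)^(71/29) ≈ 0.183230; accumulation ratio R = 1/(1−f) ≈ 1.22433.
Loading dose to hit Cmax,ss on first dose: D_load = D_maint·R ≈ 1374 × 1.22433 ≈ 1682.23 mg.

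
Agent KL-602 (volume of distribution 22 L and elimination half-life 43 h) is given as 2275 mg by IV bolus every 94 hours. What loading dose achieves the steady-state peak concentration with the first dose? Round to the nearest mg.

f = (1/2)^(94/43) ≈ 0.219753; accumulation ratio R = 1/(1−f) ≈ 1.28165.
Loading dose to hit Cmax,ss on first dose: D_load = D_maint·R ≈ 2275 × 1.28165 ≈ 2915.75 mg.

2916 mg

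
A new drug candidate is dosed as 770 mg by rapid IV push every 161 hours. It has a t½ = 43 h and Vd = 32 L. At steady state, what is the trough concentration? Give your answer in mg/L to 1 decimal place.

k = ln2/t½ = ln2/43 ≈ 0.016120 h⁻¹; fraction remaining f = e^(−kτ) = e^(−0.016120×161) ≈ 0.0746.
Single-dose peak C₀ = D/Vd = 770/32 ≈ 24.062 mg/L.
Steady-state trough Cmin,ss = C₀·f/(1−f) ≈ 24.062 × 0.0746/0.9254 ≈ 1.940 mg/L.

1.9 mg/L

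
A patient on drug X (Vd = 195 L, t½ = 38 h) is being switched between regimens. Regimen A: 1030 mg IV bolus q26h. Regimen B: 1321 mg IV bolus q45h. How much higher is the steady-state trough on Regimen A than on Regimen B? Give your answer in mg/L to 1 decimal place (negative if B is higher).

Regimen A: f = (1/2)^(26/38) ≈ 0.6223; Cmin,ss = (1030/195)·f/(1−f) ≈ 8.703 mg/L.
Regimen B: f = (1/2)^(45/38) ≈ 0.4401; Cmin,ss = (1321/195)·f/(1−f) ≈ 5.325 mg/L.
Difference ≈ 8.703 − 5.325 ≈ 3.378 mg/L.

3.4 mg/L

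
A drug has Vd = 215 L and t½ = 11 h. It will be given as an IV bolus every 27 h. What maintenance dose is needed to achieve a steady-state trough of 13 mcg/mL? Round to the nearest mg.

τ/t½ = 27/11 ≈ 2.4545, so f = (1/2)^(27/11) ≈ 0.182435.
Cmin,ss = (D/Vd)·f/(1−f), so D = Cmin,ss·Vd·(1−f)/f.
D = 13 × 215 × (1−f)/f ≈ 13 × 215 × 4.48140 ≈ 12525.51 mg.

12526 mg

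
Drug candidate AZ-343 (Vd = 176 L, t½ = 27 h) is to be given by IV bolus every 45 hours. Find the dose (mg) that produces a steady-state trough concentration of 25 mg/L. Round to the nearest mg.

9569 mg

τ/t½ = 45/27 ≈ 1.6667, so f = (1/2)^(45/27) ≈ 0.314980.
Cmin,ss = (D/Vd)·f/(1−f), so D = Cmin,ss·Vd·(1−f)/f.
D = 25 × 176 × (1−f)/f ≈ 25 × 176 × 2.17480 ≈ 9569.12 mg.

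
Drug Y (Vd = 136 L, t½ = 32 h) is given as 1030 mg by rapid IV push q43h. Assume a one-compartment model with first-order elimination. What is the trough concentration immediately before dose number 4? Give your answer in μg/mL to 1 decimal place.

4.6 μg/mL

f = (1/2)^(τ/t½) = (1/2)^(43/32) ≈ 0.3940.
C₀ = D/Vd = 1030/136 ≈ 7.574 μg/mL.
Before the 4th dose, 3 doses have been given. Superposition: Cmin = C₀·(f + f² + … + f^3).
≈ 7.574 × (0.3940 + 0.1552 + 0.0612) ≈ 7.574 × 0.6104 ≈ 4.623 μg/mL.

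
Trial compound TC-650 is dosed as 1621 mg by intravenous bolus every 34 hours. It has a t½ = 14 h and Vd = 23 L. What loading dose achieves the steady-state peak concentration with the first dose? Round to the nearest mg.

f = (1/2)^(34/14) ≈ 0.185749; accumulation ratio R = 1/(1−f) ≈ 1.22812.
Loading dose to hit Cmax,ss on first dose: D_load = D_maint·R ≈ 1621 × 1.22812 ≈ 1990.78 mg.

1991 mg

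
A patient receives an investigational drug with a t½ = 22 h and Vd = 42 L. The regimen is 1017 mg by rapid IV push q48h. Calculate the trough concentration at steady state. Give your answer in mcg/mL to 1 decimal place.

k = ln2/t½ = ln2/22 ≈ 0.031507 h⁻¹; fraction remaining f = e^(−kτ) = e^(−0.031507×48) ≈ 0.2204.
At steady state, accumulation factor R = 1/(1 − e^(−kτ)) ≈ 1.2827.
Each bolus raises the concentration by D/Vd = 1017/42 ≈ 24.214 mcg/mL.
Cmax,ss = C₀/(1 − f) ≈ 24.214/0.7796 ≈ 31.060 mcg/mL.
Steady-state trough Cmin,ss = Cmax,ss·f ≈ 31.060 × 0.2204 ≈ 6.846 mcg/mL.

6.8 mcg/mL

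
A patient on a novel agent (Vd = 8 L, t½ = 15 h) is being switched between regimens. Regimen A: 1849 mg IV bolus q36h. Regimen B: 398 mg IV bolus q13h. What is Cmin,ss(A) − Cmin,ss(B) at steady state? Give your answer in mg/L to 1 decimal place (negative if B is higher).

Regimen A: f = (1/2)^(36/15) ≈ 0.1895; Cmin,ss = (1849/8)·f/(1−f) ≈ 54.038 mg/L.
Regimen B: f = (1/2)^(13/15) ≈ 0.5484; Cmin,ss = (398/8)·f/(1−f) ≈ 60.414 mg/L.
Difference ≈ 54.038 − 60.414 ≈ -6.376 mg/L.

-6.4 mg/L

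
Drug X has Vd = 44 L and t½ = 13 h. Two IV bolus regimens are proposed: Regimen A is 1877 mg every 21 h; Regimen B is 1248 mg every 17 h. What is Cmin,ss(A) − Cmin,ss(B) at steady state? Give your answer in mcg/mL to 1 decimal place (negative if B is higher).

Regimen A: f = (1/2)^(21/13) ≈ 0.3264; Cmin,ss = (1877/44)·f/(1−f) ≈ 20.671 mcg/mL.
Regimen B: f = (1/2)^(17/13) ≈ 0.4040; Cmin,ss = (1248/44)·f/(1−f) ≈ 19.226 mcg/mL.
Difference ≈ 20.671 − 19.226 ≈ 1.445 mcg/mL.

1.4 mcg/mL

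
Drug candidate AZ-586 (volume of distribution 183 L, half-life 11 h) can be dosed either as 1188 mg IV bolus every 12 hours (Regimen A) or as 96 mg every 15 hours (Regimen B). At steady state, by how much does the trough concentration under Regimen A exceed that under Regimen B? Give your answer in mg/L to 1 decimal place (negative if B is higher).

Regimen A: f = (1/2)^(12/11) ≈ 0.4695; Cmin,ss = (1188/183)·f/(1−f) ≈ 5.745 mg/L.
Regimen B: f = (1/2)^(15/11) ≈ 0.3886; Cmin,ss = (96/183)·f/(1−f) ≈ 0.333 mg/L.
Difference ≈ 5.745 − 0.333 ≈ 5.412 mg/L.

5.4 mg/L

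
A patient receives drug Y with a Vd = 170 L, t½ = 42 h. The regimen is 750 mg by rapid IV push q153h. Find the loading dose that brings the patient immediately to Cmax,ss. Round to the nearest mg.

f = (1/2)^(153/42) ≈ 0.080055; accumulation ratio R = 1/(1−f) ≈ 1.08702.
Loading dose to hit Cmax,ss on first dose: D_load = D_maint·R ≈ 750 × 1.08702 ≈ 815.27 mg.

815 mg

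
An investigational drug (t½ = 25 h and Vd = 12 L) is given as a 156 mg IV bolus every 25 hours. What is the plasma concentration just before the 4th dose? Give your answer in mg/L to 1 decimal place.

f = (1/2)^(τ/t½) = (1/2)^(25/25) ≈ 0.5000.
C₀ = D/Vd = 156/12 ≈ 13.000 mg/L.
Before the 4th dose, 3 doses have been given. Superposition: Cmin = C₀·(f + f² + … + f^3).
≈ 13.000 × (0.5000 + 0.2500 + 0.1250) ≈ 13.000 × 0.8750 ≈ 11.375 mg/L.

11.4 mg/L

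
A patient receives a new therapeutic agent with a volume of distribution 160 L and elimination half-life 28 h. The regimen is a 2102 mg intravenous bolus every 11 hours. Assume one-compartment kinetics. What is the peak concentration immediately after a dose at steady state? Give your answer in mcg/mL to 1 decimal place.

τ/t½ = 11/28 ≈ 0.39286, so fraction remaining f = (1/2)^(11/28) ≈ 0.7616.
At steady state, accumulation factor R = 1/(1 − e^(−kτ)) ≈ 4.1946.
Single-dose peak C₀ = D/Vd = 2102/160 ≈ 13.137 mcg/mL.
Steady-state peak Cmax,ss = C₀·R ≈ 13.137 × 4.1946 ≈ 55.104 mcg/mL.

55.1 mcg/mL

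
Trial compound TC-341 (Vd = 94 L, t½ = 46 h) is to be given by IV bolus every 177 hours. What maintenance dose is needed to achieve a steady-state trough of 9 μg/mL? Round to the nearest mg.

11335 mg

τ/t½ = 177/46 ≈ 3.8478, so f = (1/2)^(177/46) ≈ 0.069453.
Cmin,ss = (D/Vd)·f/(1−f), so D = Cmin,ss·Vd·(1−f)/f.
D = 9 × 94 × (1−f)/f ≈ 9 × 94 × 13.39823 ≈ 11334.90 mg.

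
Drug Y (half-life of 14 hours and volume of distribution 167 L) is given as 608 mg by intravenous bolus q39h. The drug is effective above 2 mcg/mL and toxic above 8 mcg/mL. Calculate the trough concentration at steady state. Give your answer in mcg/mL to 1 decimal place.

k = ln2/t½ = ln2/14 ≈ 0.049511 h⁻¹; fraction remaining f = e^(−kτ) = e^(−0.049511×39) ≈ 0.1450.
At steady state, accumulation factor R = 1/(1 − e^(−kτ)) ≈ 1.1696.
Each bolus raises the concentration by D/Vd = 608/167 ≈ 3.641 mcg/mL.
Cmax,ss = C₀/(1 − f) ≈ 3.641/0.8550 ≈ 4.258 mcg/mL.
One interval later, Cmin,ss = Cmax,ss·e^(−kτ) ≈ 4.258 × 0.1450 ≈ 0.617 mcg/mL.
Trough 0.6 mcg/mL vs MEC 2 mcg/mL: subtherapeutic.

0.6 mcg/mL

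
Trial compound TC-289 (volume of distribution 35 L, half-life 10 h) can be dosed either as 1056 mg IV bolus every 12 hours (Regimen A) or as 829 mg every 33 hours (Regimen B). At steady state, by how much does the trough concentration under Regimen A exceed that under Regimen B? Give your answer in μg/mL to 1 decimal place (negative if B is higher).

20.6 μg/mL

Regimen A: f = (1/2)^(12/10) ≈ 0.4353; Cmin,ss = (1056/35)·f/(1−f) ≈ 23.258 μg/mL.
Regimen B: f = (1/2)^(33/10) ≈ 0.1015; Cmin,ss = (829/35)·f/(1−f) ≈ 2.676 μg/mL.
Difference ≈ 23.258 − 2.676 ≈ 20.582 μg/mL.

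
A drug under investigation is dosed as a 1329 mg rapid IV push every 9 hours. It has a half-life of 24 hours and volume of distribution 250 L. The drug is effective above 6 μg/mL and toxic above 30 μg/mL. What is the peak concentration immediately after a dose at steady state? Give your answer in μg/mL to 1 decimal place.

23.2 μg/mL

τ/t½ = 9/24 ≈ 0.375, so fraction remaining f = (1/2)^(9/24) ≈ 0.7711.
At steady state, accumulation factor R = 1/(1 − e^(−kτ)) ≈ 4.3687.
Single-dose peak C₀ = D/Vd = 1329/250 ≈ 5.316 μg/mL.
Steady-state peak Cmax,ss = C₀·R ≈ 5.316 × 4.3687 ≈ 23.224 μg/mL.
Peak 23.2 μg/mL vs MTC 30 μg/mL: below toxic threshold.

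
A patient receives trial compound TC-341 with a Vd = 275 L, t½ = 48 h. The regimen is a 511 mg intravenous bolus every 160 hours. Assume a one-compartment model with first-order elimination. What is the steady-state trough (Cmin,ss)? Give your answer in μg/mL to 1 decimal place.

τ/t½ = 160/48 ≈ 3.3333, so fraction remaining f = (1/2)^(160/48) ≈ 0.0992.
Each bolus raises the concentration by D/Vd = 511/275 ≈ 1.858 μg/mL.
Steady-state trough Cmin,ss = C₀·f/(1−f) ≈ 1.858 × 0.0992/0.9008 ≈ 0.205 μg/mL.

0.2 μg/mL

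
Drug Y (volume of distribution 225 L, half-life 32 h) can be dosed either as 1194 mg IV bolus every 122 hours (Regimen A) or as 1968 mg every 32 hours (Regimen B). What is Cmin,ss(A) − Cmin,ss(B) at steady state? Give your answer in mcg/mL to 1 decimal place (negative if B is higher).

Regimen A: f = (1/2)^(122/32) ≈ 0.0712; Cmin,ss = (1194/225)·f/(1−f) ≈ 0.407 mcg/mL.
Regimen B: f = (1/2)^(32/32) ≈ 0.5000; Cmin,ss = (1968/225)·f/(1−f) ≈ 8.747 mcg/mL.
Difference ≈ 0.407 − 8.747 ≈ -8.340 mcg/mL.

-8.3 mcg/mL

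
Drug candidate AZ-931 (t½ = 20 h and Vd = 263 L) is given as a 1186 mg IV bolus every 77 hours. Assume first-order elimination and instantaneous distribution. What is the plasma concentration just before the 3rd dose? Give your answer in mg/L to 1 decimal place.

f = (1/2)^(τ/t½) = (1/2)^(77/20) ≈ 0.0693.
C₀ = D/Vd = 1186/263 ≈ 4.510 mg/L.
Before the 3rd dose, 2 doses have been given. Superposition: Cmin = C₀·(f + f²).
≈ 4.510 × (0.0693 + 0.0048) ≈ 4.510 × 0.0741 ≈ 0.334 mg/L.

0.3 mg/L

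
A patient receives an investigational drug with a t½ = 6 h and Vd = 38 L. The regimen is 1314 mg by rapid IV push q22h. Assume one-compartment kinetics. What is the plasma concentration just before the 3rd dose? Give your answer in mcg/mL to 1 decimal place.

2.9 mcg/mL

f = (1/2)^(τ/t½) = (1/2)^(22/6) ≈ 0.0787.
C₀ = D/Vd = 1314/38 ≈ 34.579 mcg/mL.
Before the 3rd dose, 2 doses have been given. Superposition: Cmin = C₀·(f + f²).
≈ 34.579 × (0.0787 + 0.0062) ≈ 34.579 × 0.0849 ≈ 2.936 mcg/mL.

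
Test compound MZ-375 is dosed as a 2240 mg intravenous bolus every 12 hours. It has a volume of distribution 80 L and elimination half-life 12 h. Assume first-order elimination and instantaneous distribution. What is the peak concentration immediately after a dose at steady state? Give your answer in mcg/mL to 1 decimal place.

56.0 mcg/mL

τ = 12 h = 1 half-life, so f = (1/2)^1 = 0.5.
At steady state, R = 1/(1 − 0.5) = 2/1.
Single-dose peak C₀ = D/Vd = 2240/80 = 28 mcg/mL.
Steady-state peak Cmax,ss = C₀·R = 28 × 2/1 ≈ 56.000 mcg/mL.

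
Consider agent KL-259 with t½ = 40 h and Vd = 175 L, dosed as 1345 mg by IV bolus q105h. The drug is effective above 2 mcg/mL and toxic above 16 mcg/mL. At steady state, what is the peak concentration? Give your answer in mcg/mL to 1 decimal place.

k = ln2/t½ = ln2/40 ≈ 0.017329 h⁻¹; fraction remaining f = e^(−kτ) = e^(−0.017329×105) ≈ 0.1621.
At steady state, accumulation factor R = 1/(1 − e^(−kτ)) ≈ 1.1935.
Each bolus raises the concentration by D/Vd = 1345/175 ≈ 7.686 mcg/mL.
Cmax,ss = C₀/(1 − f) ≈ 7.686/0.8379 ≈ 9.173 mcg/mL.
Peak 9.2 mcg/mL vs MTC 16 mcg/mL: below toxic threshold.

9.2 mcg/mL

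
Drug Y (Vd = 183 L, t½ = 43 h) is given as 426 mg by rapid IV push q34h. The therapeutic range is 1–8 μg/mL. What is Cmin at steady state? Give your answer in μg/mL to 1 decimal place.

k = ln2/t½ = ln2/43 ≈ 0.016120 h⁻¹; fraction remaining f = e^(−kτ) = e^(−0.016120×34) ≈ 0.5781.
Single-dose peak C₀ = D/Vd = 426/183 ≈ 2.328 μg/mL.
Steady-state trough Cmin,ss = C₀·f/(1−f) ≈ 2.328 × 0.5781/0.4219 ≈ 3.190 μg/mL.
Trough 3.2 μg/mL vs MEC 1 μg/mL: adequate.

3.2 μg/mL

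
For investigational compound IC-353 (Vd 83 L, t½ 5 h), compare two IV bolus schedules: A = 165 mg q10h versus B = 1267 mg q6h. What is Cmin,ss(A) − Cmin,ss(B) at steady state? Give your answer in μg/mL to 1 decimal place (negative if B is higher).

Regimen A: f = (1/2)^(10/5) ≈ 0.2500; Cmin,ss = (165/83)·f/(1−f) ≈ 0.663 μg/mL.
Regimen B: f = (1/2)^(6/5) ≈ 0.4353; Cmin,ss = (1267/83)·f/(1−f) ≈ 11.767 μg/mL.
Difference ≈ 0.663 − 11.767 ≈ -11.104 μg/mL.

-11.1 μg/mL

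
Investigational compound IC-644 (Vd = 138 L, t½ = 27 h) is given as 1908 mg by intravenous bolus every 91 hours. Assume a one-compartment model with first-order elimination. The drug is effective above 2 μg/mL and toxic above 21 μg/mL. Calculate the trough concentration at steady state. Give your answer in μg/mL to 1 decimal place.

1.5 μg/mL

Over one 91-h interval, 91/27 ≈ 3.3704 half-lives elapse, leaving f ≈ 0.0967 of each dose.
Single-dose peak C₀ = D/Vd = 1908/138 ≈ 13.826 μg/mL.
Steady-state trough Cmin,ss = C₀·f/(1−f) ≈ 13.826 × 0.0967/0.9033 ≈ 1.480 μg/mL.
Trough 1.5 μg/mL vs MEC 2 μg/mL: subtherapeutic.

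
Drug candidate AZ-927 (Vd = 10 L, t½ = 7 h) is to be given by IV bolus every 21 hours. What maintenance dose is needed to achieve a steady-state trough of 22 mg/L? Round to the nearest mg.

τ/t½ = 21/7 ≈ 3, so f = (1/2)^(21/7) ≈ 0.125000.
Cmin,ss = (D/Vd)·f/(1−f), so D = Cmin,ss·Vd·(1−f)/f.
D = 22 × 10 × (1−f)/f ≈ 22 × 10 × 7.00000 ≈ 1540.00 mg.

1540 mg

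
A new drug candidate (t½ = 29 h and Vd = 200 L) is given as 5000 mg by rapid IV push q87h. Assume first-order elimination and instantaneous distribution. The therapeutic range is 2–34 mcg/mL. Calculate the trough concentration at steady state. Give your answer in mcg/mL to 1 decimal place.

3.6 mcg/mL

τ = 87 h = 3 half-lives, so f = (1/2)^3 = 0.125.
Accumulation ratio R = 1/(1 − f) = 1/0.875 = 8/7.
Single-dose peak C₀ = D/Vd = 5000/200 = 25 mcg/mL.
Steady-state peak Cmax,ss = C₀·R = 25 × 8/7 ≈ 28.571 mcg/mL.
Steady-state trough Cmin,ss = Cmax,ss·f ≈ 28.571 × 0.125 ≈ 3.571 mcg/mL.
Trough 3.6 mcg/mL vs MEC 2 mcg/mL: adequate.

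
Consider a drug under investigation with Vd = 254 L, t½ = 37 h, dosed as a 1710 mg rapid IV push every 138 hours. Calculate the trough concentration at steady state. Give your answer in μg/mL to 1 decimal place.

0.5 μg/mL

Over one 138-h interval, 138/37 ≈ 3.7297 half-lives elapse, leaving f ≈ 0.0754 of each dose.
Each bolus raises the concentration by D/Vd = 1710/254 ≈ 6.732 μg/mL.
Steady-state trough Cmin,ss = C₀·f/(1−f) ≈ 6.732 × 0.0754/0.9246 ≈ 0.549 μg/mL.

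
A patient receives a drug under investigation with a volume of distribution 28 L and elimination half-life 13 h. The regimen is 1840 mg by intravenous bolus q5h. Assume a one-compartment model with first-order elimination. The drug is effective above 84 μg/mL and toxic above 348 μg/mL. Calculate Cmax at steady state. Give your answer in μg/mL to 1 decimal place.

280.8 μg/mL

k = ln2/t½ = ln2/13 ≈ 0.053319 h⁻¹; fraction remaining f = e^(−kτ) = e^(−0.053319×5) ≈ 0.7660.
Accumulation ratio R = 1/(1 − f) ≈ 1/0.2340 ≈ 4.2735.
Single-dose peak C₀ = D/Vd = 1840/28 ≈ 65.714 μg/mL.
Steady-state peak Cmax,ss = C₀·R ≈ 65.714 × 4.2735 ≈ 280.829 μg/mL.
Peak 280.8 μg/mL vs MTC 348 μg/mL: below toxic threshold.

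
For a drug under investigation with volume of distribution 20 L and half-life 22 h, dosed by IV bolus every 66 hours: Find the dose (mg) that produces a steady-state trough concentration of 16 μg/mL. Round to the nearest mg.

τ/t½ = 66/22 ≈ 3, so f = (1/2)^(66/22) ≈ 0.125000.
Cmin,ss = (D/Vd)·f/(1−f), so D = Cmin,ss·Vd·(1−f)/f.
D = 16 × 20 × (1−f)/f ≈ 16 × 20 × 7.00000 ≈ 2240.00 mg.

2240 mg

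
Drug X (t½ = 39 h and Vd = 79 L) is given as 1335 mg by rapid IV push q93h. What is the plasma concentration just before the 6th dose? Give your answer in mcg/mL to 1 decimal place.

4.0 mcg/mL

f = (1/2)^(τ/t½) = (1/2)^(93/39) ≈ 0.1915.
C₀ = D/Vd = 1335/79 ≈ 16.899 mcg/mL.
Before the 6th dose, 5 doses have been given. Superposition: Cmin = C₀·(f + f² + … + f^5).
≈ 16.899 × (0.1915 + 0.0367 + 0.0070 + 0.0013 + 0.0003) ≈ 16.899 × 0.2368 ≈ 4.002 mcg/mL.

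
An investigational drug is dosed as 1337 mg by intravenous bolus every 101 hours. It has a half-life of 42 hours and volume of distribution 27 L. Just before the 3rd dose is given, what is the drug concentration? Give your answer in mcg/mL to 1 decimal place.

11.1 mcg/mL

f = (1/2)^(τ/t½) = (1/2)^(101/42) ≈ 0.1888.
C₀ = D/Vd = 1337/27 ≈ 49.519 mcg/mL.
Before the 3rd dose, 2 doses have been given. Superposition: Cmin = C₀·(f + f²).
≈ 49.519 × (0.1888 + 0.0356) ≈ 49.519 × 0.2244 ≈ 11.112 mcg/mL.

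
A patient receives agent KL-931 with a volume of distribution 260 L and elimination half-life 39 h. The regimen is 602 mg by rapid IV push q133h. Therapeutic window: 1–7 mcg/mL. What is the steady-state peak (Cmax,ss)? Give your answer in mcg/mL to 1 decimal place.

Over one 133-h interval, 133/39 ≈ 3.4103 half-lives elapse, leaving f ≈ 0.0941 of each dose.
At steady state, accumulation factor R = 1/(1 − e^(−kτ)) ≈ 1.1039.
Each bolus raises the concentration by D/Vd = 602/260 ≈ 2.315 mcg/mL.
Steady-state peak Cmax,ss = C₀·R ≈ 2.315 × 1.1039 ≈ 2.556 mcg/mL.
Peak 2.6 mcg/mL vs MTC 7 mcg/mL: below toxic threshold.

2.6 mcg/mL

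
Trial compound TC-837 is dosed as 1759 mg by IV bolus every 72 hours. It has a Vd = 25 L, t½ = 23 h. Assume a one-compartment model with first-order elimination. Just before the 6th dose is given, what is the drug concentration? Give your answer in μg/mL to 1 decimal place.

9.1 μg/mL

f = (1/2)^(τ/t½) = (1/2)^(72/23) ≈ 0.1142.
C₀ = D/Vd = 1759/25 ≈ 70.360 μg/mL.
Before the 6th dose, 5 doses have been given. Superposition: Cmin = C₀·(f + f² + … + f^5).
≈ 70.360 × (0.1142 + 0.0130 + 0.0015 + 0.0002 + 0.0000) ≈ 70.360 × 0.1289 ≈ 9.069 μg/mL.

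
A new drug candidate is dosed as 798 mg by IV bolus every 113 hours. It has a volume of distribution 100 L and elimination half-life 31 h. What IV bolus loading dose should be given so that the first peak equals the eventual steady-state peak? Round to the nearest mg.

f = (1/2)^(113/31) ≈ 0.079928; accumulation ratio R = 1/(1−f) ≈ 1.08687.
Loading dose to hit Cmax,ss on first dose: D_load = D_maint·R ≈ 798 × 1.08687 ≈ 867.32 mg.

867 mg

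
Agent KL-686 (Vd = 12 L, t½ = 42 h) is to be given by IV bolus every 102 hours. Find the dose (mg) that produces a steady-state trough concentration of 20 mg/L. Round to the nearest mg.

τ/t½ = 102/42 ≈ 2.4286, so f = (1/2)^(102/42) ≈ 0.185749.
Cmin,ss = (D/Vd)·f/(1−f), so D = Cmin,ss·Vd·(1−f)/f.
D = 20 × 12 × (1−f)/f ≈ 20 × 12 × 4.38361 ≈ 1052.07 mg.

1052 mg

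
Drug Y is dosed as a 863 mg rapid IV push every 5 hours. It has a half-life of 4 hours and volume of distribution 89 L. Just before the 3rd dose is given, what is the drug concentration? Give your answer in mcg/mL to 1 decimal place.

f = (1/2)^(τ/t½) = (1/2)^(5/4) ≈ 0.4204.
C₀ = D/Vd = 863/89 ≈ 9.697 mcg/mL.
Before the 3rd dose, 2 doses have been given. Superposition: Cmin = C₀·(f + f²).
≈ 9.697 × (0.4204 + 0.1767) ≈ 9.697 × 0.5971 ≈ 5.790 mcg/mL.

5.8 mcg/mL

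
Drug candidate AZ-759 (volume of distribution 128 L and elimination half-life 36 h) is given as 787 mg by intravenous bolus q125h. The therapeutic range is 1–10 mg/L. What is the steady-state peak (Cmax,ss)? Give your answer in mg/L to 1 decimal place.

k = ln2/t½ = ln2/36 ≈ 0.019254 h⁻¹; fraction remaining f = e^(−kτ) = e^(−0.019254×125) ≈ 0.0901.
Accumulation ratio R = 1/(1 − f) ≈ 1/0.9099 ≈ 1.0990.
Each bolus raises the concentration by D/Vd = 787/128 ≈ 6.148 mg/L.
Steady-state peak Cmax,ss = C₀·R ≈ 6.148 × 1.0990 ≈ 6.757 mg/L.
Peak 6.8 mg/L vs MTC 10 mg/L: below toxic threshold.

6.8 mg/L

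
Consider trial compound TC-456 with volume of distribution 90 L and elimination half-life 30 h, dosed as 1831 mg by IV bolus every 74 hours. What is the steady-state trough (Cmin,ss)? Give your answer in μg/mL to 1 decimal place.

4.5 μg/mL

k = ln2/t½ = ln2/30 ≈ 0.023105 h⁻¹; fraction remaining f = e^(−kτ) = e^(−0.023105×74) ≈ 0.1809.
Single-dose peak C₀ = D/Vd = 1831/90 ≈ 20.344 μg/mL.
Steady-state trough Cmin,ss = C₀·f/(1−f) ≈ 20.344 × 0.1809/0.8191 ≈ 4.493 μg/mL.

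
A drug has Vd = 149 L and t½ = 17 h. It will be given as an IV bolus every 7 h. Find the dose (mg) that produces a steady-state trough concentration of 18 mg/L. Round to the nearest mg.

886 mg

τ/t½ = 7/17 ≈ 0.41176, so f = (1/2)^(7/17) ≈ 0.751703.
Cmin,ss = (D/Vd)·f/(1−f), so D = Cmin,ss·Vd·(1−f)/f.
D = 18 × 149 × (1−f)/f ≈ 18 × 149 × 0.33031 ≈ 885.89 mg.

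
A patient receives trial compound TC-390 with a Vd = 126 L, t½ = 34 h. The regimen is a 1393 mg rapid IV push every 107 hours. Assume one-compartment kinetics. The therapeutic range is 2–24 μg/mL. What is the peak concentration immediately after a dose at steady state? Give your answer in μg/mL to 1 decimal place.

k = ln2/t½ = ln2/34 ≈ 0.020387 h⁻¹; fraction remaining f = e^(−kτ) = e^(−0.020387×107) ≈ 0.1129.
At steady state, accumulation factor R = 1/(1 − e^(−kτ)) ≈ 1.1273.
Each bolus raises the concentration by D/Vd = 1393/126 ≈ 11.056 μg/mL.
Steady-state peak Cmax,ss = C₀·R ≈ 11.056 × 1.1273 ≈ 12.463 μg/mL.
Peak 12.5 μg/mL vs MTC 24 μg/mL: below toxic threshold.

12.5 μg/mL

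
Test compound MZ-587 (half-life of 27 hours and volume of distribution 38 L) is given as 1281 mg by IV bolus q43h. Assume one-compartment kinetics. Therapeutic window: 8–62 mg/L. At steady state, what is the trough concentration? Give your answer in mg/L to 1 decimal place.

16.7 mg/L

k = ln2/t½ = ln2/27 ≈ 0.025672 h⁻¹; fraction remaining f = e^(−kτ) = e^(−0.025672×43) ≈ 0.3316.
Accumulation ratio R = 1/(1 − f) ≈ 1/0.6684 ≈ 1.4961.
Each bolus raises the concentration by D/Vd = 1281/38 ≈ 33.711 mg/L.
Steady-state peak Cmax,ss = C₀·R ≈ 33.711 × 1.4961 ≈ 50.435 mg/L.
Steady-state trough Cmin,ss = Cmax,ss·f ≈ 50.435 × 0.3316 ≈ 16.724 mg/L.
Trough 16.7 mg/L vs MEC 8 mg/L: adequate.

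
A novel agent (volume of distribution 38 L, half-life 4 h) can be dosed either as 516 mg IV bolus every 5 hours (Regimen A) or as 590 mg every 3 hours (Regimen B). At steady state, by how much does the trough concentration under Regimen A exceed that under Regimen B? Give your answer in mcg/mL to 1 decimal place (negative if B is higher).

Regimen A: f = (1/2)^(5/4) ≈ 0.4204; Cmin,ss = (516/38)·f/(1−f) ≈ 9.849 mcg/mL.
Regimen B: f = (1/2)^(3/4) ≈ 0.5946; Cmin,ss = (590/38)·f/(1−f) ≈ 22.772 mcg/mL.
Difference ≈ 9.849 − 22.772 ≈ -12.923 mcg/mL.

-12.9 mcg/mL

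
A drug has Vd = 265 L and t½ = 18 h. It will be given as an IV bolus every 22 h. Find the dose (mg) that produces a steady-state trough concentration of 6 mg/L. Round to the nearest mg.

2120 mg

τ/t½ = 22/18 ≈ 1.2222, so f = (1/2)^(22/18) ≈ 0.428622.
Cmin,ss = (D/Vd)·f/(1−f), so D = Cmin,ss·Vd·(1−f)/f.
D = 6 × 265 × (1−f)/f ≈ 6 × 265 × 1.33306 ≈ 2119.57 mg.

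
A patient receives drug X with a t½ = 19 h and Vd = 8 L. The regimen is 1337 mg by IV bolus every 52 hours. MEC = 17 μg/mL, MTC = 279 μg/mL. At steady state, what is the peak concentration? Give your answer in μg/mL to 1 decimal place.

τ/t½ = 52/19 ≈ 2.7368, so fraction remaining f = (1/2)^(52/19) ≈ 0.1500.
Accumulation ratio R = 1/(1 − f) ≈ 1/0.8500 ≈ 1.1765.
Single-dose peak C₀ = D/Vd = 1337/8 ≈ 167.125 μg/mL.
Steady-state peak Cmax,ss = C₀·R ≈ 167.125 × 1.1765 ≈ 196.623 μg/mL.
Peak 196.6 μg/mL vs MTC 279 μg/mL: below toxic threshold.

196.6 μg/mL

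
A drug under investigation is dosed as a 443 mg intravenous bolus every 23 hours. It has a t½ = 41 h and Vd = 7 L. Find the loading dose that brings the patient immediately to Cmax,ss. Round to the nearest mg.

f = (1/2)^(23/41) ≈ 0.677844; accumulation ratio R = 1/(1−f) ≈ 3.10409.
Loading dose to hit Cmax,ss on first dose: D_load = D_maint·R ≈ 443 × 3.10409 ≈ 1375.11 mg.

1375 mg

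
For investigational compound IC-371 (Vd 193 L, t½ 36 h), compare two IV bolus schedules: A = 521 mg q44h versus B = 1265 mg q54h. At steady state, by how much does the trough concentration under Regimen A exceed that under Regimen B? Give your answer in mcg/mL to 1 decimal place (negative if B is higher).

Regimen A: f = (1/2)^(44/36) ≈ 0.4286; Cmin,ss = (521/193)·f/(1−f) ≈ 2.025 mcg/mL.
Regimen B: f = (1/2)^(54/36) ≈ 0.3536; Cmin,ss = (1265/193)·f/(1−f) ≈ 3.585 mcg/mL.
Difference ≈ 2.025 − 3.585 ≈ -1.560 mcg/mL.

-1.6 mcg/mL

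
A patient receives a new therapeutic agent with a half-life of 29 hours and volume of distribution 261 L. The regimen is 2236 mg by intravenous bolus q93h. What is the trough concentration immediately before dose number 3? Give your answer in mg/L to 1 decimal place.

f = (1/2)^(τ/t½) = (1/2)^(93/29) ≈ 0.1083.
C₀ = D/Vd = 2236/261 ≈ 8.567 mg/L.
Before the 3rd dose, 2 doses have been given. Superposition: Cmin = C₀·(f + f²).
≈ 8.567 × (0.1083 + 0.0117) ≈ 8.567 × 0.1200 ≈ 1.028 mg/L.

1.0 mg/L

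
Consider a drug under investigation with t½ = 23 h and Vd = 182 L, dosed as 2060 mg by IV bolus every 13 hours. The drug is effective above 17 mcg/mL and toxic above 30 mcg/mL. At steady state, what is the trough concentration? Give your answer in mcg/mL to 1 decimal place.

23.6 mcg/mL

Over one 13-h interval, 13/23 ≈ 0.56522 half-lives elapse, leaving f ≈ 0.6759 of each dose.
Accumulation ratio R = 1/(1 − f) ≈ 1/0.3241 ≈ 3.0855.
Single-dose peak C₀ = D/Vd = 2060/182 ≈ 11.319 mcg/mL.
Cmax,ss = C₀/(1 − f) ≈ 11.319/0.3241 ≈ 34.924 mcg/mL.
Steady-state trough Cmin,ss = Cmax,ss·f ≈ 34.924 × 0.6759 ≈ 23.605 mcg/mL.
Trough 23.6 mcg/mL vs MEC 17 mcg/mL: adequate.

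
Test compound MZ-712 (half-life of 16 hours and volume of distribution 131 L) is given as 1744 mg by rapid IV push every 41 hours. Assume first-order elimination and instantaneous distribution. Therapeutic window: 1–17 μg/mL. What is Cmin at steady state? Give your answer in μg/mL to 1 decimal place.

2.7 μg/mL

Over one 41-h interval, 41/16 ≈ 2.5625 half-lives elapse, leaving f ≈ 0.1693 of each dose.
Accumulation ratio R = 1/(1 − f) ≈ 1/0.8307 ≈ 1.2038.
Each bolus raises the concentration by D/Vd = 1744/131 ≈ 13.313 μg/mL.
Cmax,ss = C₀/(1 − f) ≈ 13.313/0.8307 ≈ 16.026 μg/mL.
Steady-state trough Cmin,ss = Cmax,ss·f ≈ 16.026 × 0.1693 ≈ 2.713 μg/mL.
Trough 2.7 μg/mL vs MEC 1 μg/mL: adequate.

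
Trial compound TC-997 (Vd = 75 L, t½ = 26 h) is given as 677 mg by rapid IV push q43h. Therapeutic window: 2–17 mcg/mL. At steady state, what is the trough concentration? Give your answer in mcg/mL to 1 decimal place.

Over one 43-h interval, 43/26 ≈ 1.6538 half-lives elapse, leaving f ≈ 0.3178 of each dose.
Accumulation ratio R = 1/(1 − f) ≈ 1/0.6822 ≈ 1.4658.
Single-dose peak C₀ = D/Vd = 677/75 ≈ 9.027 mcg/mL.
Steady-state peak Cmax,ss = C₀·R ≈ 9.027 × 1.4658 ≈ 13.232 mcg/mL.
Steady-state trough Cmin,ss = Cmax,ss·f ≈ 13.232 × 0.3178 ≈ 4.205 mcg/mL.
Trough 4.2 mcg/mL vs MEC 2 mcg/mL: adequate.

4.2 mcg/mL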